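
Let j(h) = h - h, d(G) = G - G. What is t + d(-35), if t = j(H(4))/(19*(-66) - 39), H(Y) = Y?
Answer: 0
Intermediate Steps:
d(G) = 0
j(h) = 0
t = 0 (t = 0/(19*(-66) - 39) = 0/(-1254 - 39) = 0/(-1293) = 0*(-1/1293) = 0)
t + d(-35) = 0 + 0 = 0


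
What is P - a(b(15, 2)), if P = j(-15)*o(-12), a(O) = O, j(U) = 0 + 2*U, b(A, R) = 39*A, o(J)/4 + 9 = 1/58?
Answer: 14295/29 ≈ 492.93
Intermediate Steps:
o(J) = -1042/29 (o(J) = -36 + 4/58 = -36 + 4*(1/58) = -36 + 2/29 = -1042/29)
j(U) = 2*U
P = 31260/29 (P = (2*(-15))*(-1042/29) = -30*(-1042/29) = 31260/29 ≈ 1077.9)
P - a(b(15, 2)) = 31260/29 - 39*15 = 31260/29 - 1*585 = 31260/29 - 585 = 14295/29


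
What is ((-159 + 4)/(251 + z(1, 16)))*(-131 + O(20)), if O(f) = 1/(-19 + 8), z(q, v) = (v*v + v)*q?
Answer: 223510/5753 ≈ 38.851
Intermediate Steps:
z(q, v) = q*(v + v²) (z(q, v) = (v² + v)*q = (v + v²)*q = q*(v + v²))
O(f) = -1/11 (O(f) = 1/(-11) = -1/11)
((-159 + 4)/(251 + z(1, 16)))*(-131 + O(20)) = ((-159 + 4)/(251 + 1*16*(1 + 16)))*(-131 - 1/11) = -155/(251 + 1*16*17)*(-1442/11) = -155/(251 + 272)*(-1442/11) = -155/523*(-1442/11) = 223510/5753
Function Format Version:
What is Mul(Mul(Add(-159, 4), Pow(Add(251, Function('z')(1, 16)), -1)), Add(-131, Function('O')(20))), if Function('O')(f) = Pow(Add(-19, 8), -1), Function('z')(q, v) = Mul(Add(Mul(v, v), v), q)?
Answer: Rational(223510, 5753) ≈ 38.851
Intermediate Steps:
Function('z')(q, v) = Mul(q, Add(v, Pow(v, 2))) (Function('z')(q, v) = Mul(Add(Pow(v, 2), v), q) = Mul(Add(v, Pow(v, 2)), q) = Mul(q, Add(v, Pow(v, 2))))
Function('O')(f) = Rational(-1, 11) (Function('O')(f) = Pow(-11, -1) = Rational(-1, 11))
Mul(Mul(Add(-159, 4), Pow(Add(251, Function('z')(1, 16)), -1)), Add(-131, Function('O')(20))) = Mul(Mul(Add(-159, 4), Pow(Add(251, Mul(1, 16, Add(1, 16))), -1)), Add(-131, Rational(-1, 11))) = Mul(Mul(-155, Pow(Add(251, Mul(1, 16, 17)), -1)), Rational(-1442, 11)) = Mul(Mul(-155, Pow(Add(251, 272), -1)), Rational(-1442, 11)) = Mul(Mul(-155, Pow(523, -1)), Rational(-1442, 11)) = Mul(Mul(-155, Rational(1, 523)), Rational(-1442, 11)) = Mul(Rational(-155, 523), Rational(-1442, 11)) = Rational(223510, 5753)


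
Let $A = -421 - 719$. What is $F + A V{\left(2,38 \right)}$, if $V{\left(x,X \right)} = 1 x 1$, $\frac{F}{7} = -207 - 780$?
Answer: $-9189$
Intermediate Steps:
$F = -6909$ ($F = 7 \left(-207 - 780\right) = 7 \left(-987\right) = -6909$)
$V{\left(x,X \right)} = x$ ($V{\left(x,X \right)} = x 1 = x$)
$A = -1140$
$F + A V{\left(2,38 \right)} = -6909 - 2280 = -9189$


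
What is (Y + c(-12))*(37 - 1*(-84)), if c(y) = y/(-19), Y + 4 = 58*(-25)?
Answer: -3341294/19 ≈ -1.7586e+5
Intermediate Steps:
Y = -1454 (Y = -4 + 58*(-25) = -4 - 1450 = -1454)
c(y) = -y/19 (c(y) = y*(-1/19) = -y/19)
(Y + c(-12))*(37 - 1*(-84)) = (-1454 - 1/19*(-12))*(37 - 1*(-84)) = (-1454 + 12/19)*(37 + 84) = -27614/19*121 = -3341294/19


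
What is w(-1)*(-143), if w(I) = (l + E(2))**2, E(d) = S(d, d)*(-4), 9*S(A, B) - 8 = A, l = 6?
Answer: -28028/81 ≈ -346.02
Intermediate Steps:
S(A, B) = 8/9 + A/9
E(d) = -32/9 - 4*d/9 (E(d) = (8/9 + d/9)*(-4) = -32/9 - 4*d/9)
w(I) = 196/81 (w(I) = (6 + (-32/9 - 4/9*2))**2 = (6 + (-32/9 - 8/9))**2 = (6 - 40/9)**2 = (14/9)**2 = 196/81)
w(-1)*(-143) = (196/81)*(-143) = -28028/81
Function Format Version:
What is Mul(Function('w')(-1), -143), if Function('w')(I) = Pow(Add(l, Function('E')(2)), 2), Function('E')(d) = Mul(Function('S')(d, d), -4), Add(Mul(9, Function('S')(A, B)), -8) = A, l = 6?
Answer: Rational(-28028, 81) ≈ -346.02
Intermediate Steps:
Function('S')(A, B) = Add(Rational(8, 9), Mul(Rational(1, 9), A))
Function('E')(d) = Add(Rational(-32, 9), Mul(Rational(-4, 9), d)) (Function('E')(d) = Mul(Add(Rational(8, 9), Mul(Rational(1, 9), d)), -4) = Add(Rational(-32, 9), Mul(Rational(-4, 9), d)))
Function('w')(I) = Rational(196, 81) (Function('w')(I) = Pow(Add(6, Add(Rational(-32, 9), Mul(Rational(-4, 9), 2))), 2) = Pow(Add(6, Add(Rational(-32, 9), Rational(-8, 9))), 2) = Pow(Add(6, Rational(-40, 9)), 2) = Pow(Rational(14, 9), 2) = Rational(196, 81))
Mul(Function('w')(-1), -143) = Mul(Rational(196, 81), -143) = Rational(-28028, 81)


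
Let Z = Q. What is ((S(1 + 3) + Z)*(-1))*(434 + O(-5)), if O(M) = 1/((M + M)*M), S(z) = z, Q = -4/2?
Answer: -21701/25 ≈ -868.04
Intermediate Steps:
Q = -2 (Q = -4*1/2 = -2)
Z = -2
O(M) = 1/(2*M**2) (O(M) = 1/(((2*M))*M) = (1/(2*M))/M = 1/(2*M**2))
((S(1 + 3) + Z)*(-1))*(434 + O(-5)) = (((1 + 3) - 2)*(-1))*(434 + (1/2)/(-5)**2) = ((4 - 2)*(-1))*(434 + (1/2)*(1/25)) = (2*(-1))*(434 + 1/50) = -2*21701/50 = -21701/25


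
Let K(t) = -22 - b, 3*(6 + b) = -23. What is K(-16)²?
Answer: 625/9 ≈ 69.444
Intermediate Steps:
b = -41/3 (b = -6 + (⅓)*(-23) = -6 - 23/3 = -41/3 ≈ -13.667)
K(t) = -25/3 (K(t) = -22 - 1*(-41/3) = -22 + 41/3 = -25/3)
K(-16)² = (-25/3)² = 625/9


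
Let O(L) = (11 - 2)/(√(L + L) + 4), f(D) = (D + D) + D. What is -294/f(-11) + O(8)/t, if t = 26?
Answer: 20483/2288 ≈ 8.9524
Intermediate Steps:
f(D) = 3*D (f(D) = 2*D + D = 3*D)
O(L) = 9/(4 + √2*√L) (O(L) = 9/(√(2*L) + 4) = 9/(√2*√L + 4) = 9/(4 + √2*√L))
-294/f(-11) + O(8)/t = -294/(3*(-11)) + (9/(4 + √2*√8))/26 = -294/(-33) + (9/(4 + √2*(2*√2)))*(1/26) = -294*(-1/33) + (9/(4 + 4))*(1/26) = 98/11 + (9/8)*(1/26) = 98/11 + 9/208 = 20483/2288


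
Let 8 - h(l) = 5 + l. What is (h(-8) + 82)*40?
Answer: 3720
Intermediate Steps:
h(l) = 3 - l (h(l) = 8 - (5 + l) = 8 + (-5 - l) = 3 - l)
(h(-8) + 82)*40 = ((3 - 1*(-8)) + 82)*40 = ((3 + 8) + 82)*40 = (11 + 82)*40 = 93*40 = 3720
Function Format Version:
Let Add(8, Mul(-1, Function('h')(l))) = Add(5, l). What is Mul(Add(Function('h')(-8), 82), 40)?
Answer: 3720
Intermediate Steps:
Function('h')(l) = Add(3, Mul(-1, l)) (Function('h')(l) = Add(8, Mul(-1, Add(5, l))) = Add(8, Add(-5, Mul(-1, l))) = Add(3, Mul(-1, l)))
Mul(Add(Function('h')(-8), 82), 40) = Mul(Add(Add(3, Mul(-1, -8)), 82), 40) = Mul(Add(Add(3, 8), 82), 40) = Mul(Add(11, 82), 40) = Mul(93, 40) = 3720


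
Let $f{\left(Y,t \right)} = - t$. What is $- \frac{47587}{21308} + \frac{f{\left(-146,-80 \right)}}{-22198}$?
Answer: $- \frac{529020433}{236497492} \approx -2.2369$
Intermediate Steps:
$- \frac{47587}{21308} + \frac{f{\left(-146,-80 \right)}}{-22198} = - \frac{47587}{21308} + \frac{\left(-1\right) \left(-80\right)}{-22198} = \left(-47587\right) \frac{1}{21308} + 80 \left(- \frac{1}{22198}\right) = - \frac{47587}{21308} - \frac{40}{11099} = - \frac{529020433}{236497492}$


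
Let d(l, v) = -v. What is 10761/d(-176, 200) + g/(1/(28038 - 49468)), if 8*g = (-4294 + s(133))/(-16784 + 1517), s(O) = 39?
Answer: -2443904437/3053400 ≈ -800.39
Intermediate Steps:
g = 4255/122136 (g = ((-4294 + 39)/(-16784 + 1517))/8 = (-4255/(-15267))/8 = (-4255*(-1/15267))/8 = (⅛)*(4255/15267) = 4255/122136 ≈ 0.034838)
10761/d(-176, 200) + g/(1/(28038 - 49468)) = 10761/((-1*200)) + 4255/(122136*(1/(28038 - 49468))) = 10761/(-200) + 4255/(122136*(1/(-21430))) = 10761*(-1/200) + 4255/(122136*(-1/21430)) = -10761/200 + (4255/122136)*(-21430) = -10761/200 - 45592325/61068 = -2443904437/3053400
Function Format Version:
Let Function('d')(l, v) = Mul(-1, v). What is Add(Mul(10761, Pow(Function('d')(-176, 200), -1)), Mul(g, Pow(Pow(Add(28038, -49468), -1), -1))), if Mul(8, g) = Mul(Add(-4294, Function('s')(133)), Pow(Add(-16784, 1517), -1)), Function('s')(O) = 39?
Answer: Rational(-2443904437, 3053400) ≈ -800.39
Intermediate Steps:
g = Rational(4255, 122136) (g = Mul(Rational(1, 8), Mul(Add(-4294, 39), Pow(Add(-16784, 1517), -1))) = Mul(Rational(1, 8), Mul(-4255, Pow(-15267, -1))) = Mul(Rational(1, 8), Mul(-4255, Rational(-1, 15267))) = Mul(Rational(1, 8), Rational(4255, 15267)) = Rational(4255, 122136) ≈ 0.034838)
Add(Mul(10761, Pow(Function('d')(-176, 200), -1)), Mul(g, Pow(Pow(Add(28038, -49468), -1), -1))) = Add(Mul(10761, Pow(Mul(-1, 200), -1)), Mul(Rational(4255, 122136), Pow(Pow(Add(28038, -49468), -1), -1))) = Add(Mul(10761, Pow(-200, -1)), Mul(Rational(4255, 122136), Pow(Pow(-21430, -1), -1))) = Add(Mul(10761, Rational(-1, 200)), Mul(Rational(4255, 122136), Pow(Rational(-1, 21430), -1))) = Add(Rational(-10761, 200), Mul(Rational(4255, 122136), -21430)) = Add(Rational(-10761, 200), Rational(-45592325, 61068)) = Rational(-2443904437, 3053400)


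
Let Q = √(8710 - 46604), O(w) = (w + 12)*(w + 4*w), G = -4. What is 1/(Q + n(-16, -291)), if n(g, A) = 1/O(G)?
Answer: -160/970086401 - 25600*I*√37894/970086401 ≈ -1.6493e-7 - 0.0051371*I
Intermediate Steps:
O(w) = 5*w*(12 + w) (O(w) = (12 + w)*(5*w) = 5*w*(12 + w))
Q = I*√37894 (Q = √(-37894) = I*√37894 ≈ 194.66*I)
n(g, A) = -1/160 (n(g, A) = 1/(5*(-4)*(12 - 4)) = 1/(5*(-4)*8) = 1/(-160) = -1/160)
1/(Q + n(-16, -291)) = 1/(I*√37894 - 1/160) = 1/(-1/160 + I*√37894)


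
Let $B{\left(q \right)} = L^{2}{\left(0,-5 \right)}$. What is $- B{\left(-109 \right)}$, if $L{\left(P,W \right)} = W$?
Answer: $-25$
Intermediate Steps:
$B{\left(q \right)} = 25$ ($B{\left(q \right)} = \left(-5\right)^{2} = 25$)
$- B{\left(-109 \right)} = \left(-1\right) 25 = -25$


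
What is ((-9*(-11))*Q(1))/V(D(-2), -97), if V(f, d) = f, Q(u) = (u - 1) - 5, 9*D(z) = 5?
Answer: -891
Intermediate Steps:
D(z) = 5/9 (D(z) = (⅑)*5 = 5/9)
Q(u) = -6 + u (Q(u) = (-1 + u) - 5 = -6 + u)
((-9*(-11))*Q(1))/V(D(-2), -97) = ((-9*(-11))*(-6 + 1))/(5/9) = (99*(-5))*(9/5) = -495*9/5 = -891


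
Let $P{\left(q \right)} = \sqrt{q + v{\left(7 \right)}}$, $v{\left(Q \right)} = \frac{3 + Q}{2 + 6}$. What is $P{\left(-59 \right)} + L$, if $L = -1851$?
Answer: $-1851 + \frac{i \sqrt{231}}{2} \approx -1851.0 + 7.5993 i$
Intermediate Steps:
$v{\left(Q \right)} = \frac{3}{8} + \frac{Q}{8}$ ($v{\left(Q \right)} = \frac{3 + Q}{8} = \left(3 + Q\right) \frac{1}{8} = \frac{3}{8} + \frac{Q}{8}$)
$P{\left(q \right)} = \sqrt{\frac{5}{4} + q}$ ($P{\left(q \right)} = \sqrt{q + \left(\frac{3}{8} + \frac{1}{8} \cdot 7\right)} = \sqrt{q + \left(\frac{3}{8} + \frac{7}{8}\right)} = \sqrt{q + \frac{5}{4}} = \sqrt{\frac{5}{4} + q}$)
$P{\left(-59 \right)} + L = \frac{\sqrt{5 + 4 \left(-59\right)}}{2} - 1851 = \frac{\sqrt{5 - 236}}{2} - 1851 = \frac{\sqrt{-231}}{2} - 1851 = \frac{i \sqrt{231}}{2} - 1851 = -1851 + \frac{i \sqrt{231}}{2}$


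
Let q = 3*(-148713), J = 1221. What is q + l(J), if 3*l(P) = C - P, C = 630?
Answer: -446336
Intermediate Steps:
q = -446139
l(P) = 210 - P/3 (l(P) = (630 - P)/3 = 210 - P/3)
q + l(J) = -446139 + (210 - ⅓*1221) = -446139 + (210 - 407) = -446139 - 197 = -446336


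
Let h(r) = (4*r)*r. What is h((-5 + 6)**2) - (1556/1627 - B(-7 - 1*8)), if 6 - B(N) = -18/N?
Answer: 63808/8135 ≈ 7.8436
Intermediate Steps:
h(r) = 4*r**2
B(N) = 6 + 18/N (B(N) = 6 - (-18)/N = 6 + 18/N)
h((-5 + 6)**2) - (1556/1627 - B(-7 - 1*8)) = 4*((-5 + 6)**2)**2 - (1556/1627 - (6 + 18/(-7 - 1*8))) = 4*(1**2)**2 - (1556*(1/1627) - (6 + 18/(-7 - 8))) = 4*1**2 - (1556/1627 - (6 + 18/(-15))) = 4*1 - (1556/1627 - (6 + 18*(-1/15))) = 4 - (1556/1627 - (6 - 6/5)) = 4 - (1556/1627 - 1*24/5) = 4 - (1556/1627 - 24/5) = 4 - 1*(-31268/8135) = 4 + 31268/8135 = 63808/8135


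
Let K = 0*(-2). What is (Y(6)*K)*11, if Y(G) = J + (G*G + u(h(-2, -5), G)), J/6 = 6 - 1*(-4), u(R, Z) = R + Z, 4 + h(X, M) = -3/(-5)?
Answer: 0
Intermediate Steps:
K = 0
h(X, M) = -17/5 (h(X, M) = -4 - 3/(-5) = -4 - 3*(-⅕) = -4 + ⅗ = -17/5)
J = 60 (J = 6*(6 - 1*(-4)) = 6*(6 + 4) = 6*10 = 60)
Y(G) = 283/5 + G + G² (Y(G) = 60 + (G*G + (-17/5 + G)) = 60 + (G² + (-17/5 + G)) = 60 + (-17/5 + G + G²) = 283/5 + G + G²)
(Y(6)*K)*11 = ((283/5 + 6 + 6²)*0)*11 = ((283/5 + 6 + 36)*0)*11 = ((493/5)*0)*11 = 0*11 = 0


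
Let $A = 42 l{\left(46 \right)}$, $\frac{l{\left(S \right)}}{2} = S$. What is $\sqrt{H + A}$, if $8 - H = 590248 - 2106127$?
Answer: $\sqrt{1519751} \approx 1232.8$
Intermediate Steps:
$l{\left(S \right)} = 2 S$
$A = 3864$ ($A = 42 \cdot 2 \cdot 46 = 42 \cdot 92 = 3864$)
$H = 1515887$ ($H = 8 - \left(590248 - 2106127\right) = 8 - -1515879 = 8 + 1515879 = 1515887$)
$\sqrt{H + A} = \sqrt{1515887 + 3864} = \sqrt{1519751}$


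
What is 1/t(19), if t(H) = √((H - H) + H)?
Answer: √19/19 ≈ 0.22942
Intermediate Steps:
t(H) = √H (t(H) = √(0 + H) = √H)
1/t(19) = 1/(√19) = √19/19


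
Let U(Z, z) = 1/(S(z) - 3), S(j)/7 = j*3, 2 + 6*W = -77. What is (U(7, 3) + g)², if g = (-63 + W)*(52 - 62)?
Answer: 2088581401/3600 ≈ 5.8016e+5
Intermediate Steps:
W = -79/6 (W = -⅓ + (⅙)*(-77) = -⅓ - 77/6 = -79/6 ≈ -13.167)
S(j) = 21*j (S(j) = 7*(j*3) = 7*(3*j) = 21*j)
U(Z, z) = 1/(-3 + 21*z) (U(Z, z) = 1/(21*z - 3) = 1/(-3 + 21*z))
g = 2285/3 (g = (-63 - 79/6)*(52 - 62) = -457/6*(-10) = 2285/3 ≈ 761.67)
(U(7, 3) + g)² = (1/(3*(-1 + 7*3)) + 2285/3)² = (1/(3*(-1 + 21)) + 2285/3)² = ((⅓)/20 + 2285/3)² = ((⅓)*(1/20) + 2285/3)² = (1/60 + 2285/3)² = (45701/60)² = 2088581401/3600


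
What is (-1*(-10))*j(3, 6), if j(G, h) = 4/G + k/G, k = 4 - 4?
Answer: 40/3 ≈ 13.333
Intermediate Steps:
k = 0
j(G, h) = 4/G (j(G, h) = 4/G + 0/G = 4/G + 0 = 4/G)
(-1*(-10))*j(3, 6) = (-1*(-10))*(4/3) = 10*(4*(1/3)) = 10*(4/3) = 40/3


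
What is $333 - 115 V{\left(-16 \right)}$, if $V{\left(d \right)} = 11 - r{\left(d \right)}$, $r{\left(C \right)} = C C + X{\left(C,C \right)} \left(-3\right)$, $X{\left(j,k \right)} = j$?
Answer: $34028$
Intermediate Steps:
$r{\left(C \right)} = C^{2} - 3 C$ ($r{\left(C \right)} = C C + C \left(-3\right) = C^{2} - 3 C$)
$V{\left(d \right)} = 11 - d \left(-3 + d\right)$
$333 - 115 V{\left(-16 \right)} = 333 - 115 \left(11 - \left(-16\right)^{2} + 3 \left(-16\right)\right) = 333 - 115 \left(11 - 256 - 48\right) = 333 - -33695 = 333 + 33695 = 34028$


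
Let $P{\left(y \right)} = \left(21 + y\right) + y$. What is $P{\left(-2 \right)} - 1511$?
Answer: $-1494$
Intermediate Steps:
$P{\left(y \right)} = 21 + 2 y$
$P{\left(-2 \right)} - 1511 = \left(21 + 2 \left(-2\right)\right) - 1511 = \left(21 - 4\right) - 1511 = 17 - 1511 = -1494$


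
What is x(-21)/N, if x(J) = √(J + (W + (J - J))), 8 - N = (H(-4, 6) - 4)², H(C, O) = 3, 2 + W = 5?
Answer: 3*I*√2/7 ≈ 0.60609*I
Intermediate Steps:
W = 3 (W = -2 + 5 = 3)
N = 7 (N = 8 - (3 - 4)² = 8 - 1*(-1)² = 8 - 1*1 = 8 - 1 = 7)
x(J) = √(3 + J) (x(J) = √(J + (3 + (J - J))) = √(J + (3 + 0)) = √(J + 3) = √(3 + J))
x(-21)/N = √(3 - 21)/7 = √(-18)*(⅐) = (3*I*√2)*(⅐) = 3*I*√2/7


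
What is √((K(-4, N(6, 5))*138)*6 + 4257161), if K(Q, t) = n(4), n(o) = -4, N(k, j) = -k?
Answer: √4253849 ≈ 2062.5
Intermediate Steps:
K(Q, t) = -4
√((K(-4, N(6, 5))*138)*6 + 4257161) = √(-4*138*6 + 4257161) = √(-552*6 + 4257161) = √(-3312 + 4257161) = √4253849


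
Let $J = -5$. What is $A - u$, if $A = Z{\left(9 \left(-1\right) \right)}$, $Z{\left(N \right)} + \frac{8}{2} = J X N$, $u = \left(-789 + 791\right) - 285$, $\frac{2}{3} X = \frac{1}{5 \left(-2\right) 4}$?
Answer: $\frac{4437}{16} \approx 277.31$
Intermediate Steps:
$X = - \frac{3}{80}$ ($X = \frac{3}{2 \cdot 5 \left(-2\right) 4} = \frac{3}{2 \left(\left(-10\right) 4\right)} = \frac{3}{2 \left(-40\right)} = \frac{3}{2} \left(- \frac{1}{40}\right) = - \frac{3}{80} \approx -0.0375$)
$u = -283$ ($u = 2 - 285 = -283$)
$Z{\left(N \right)} = -4 + \frac{3 N}{16}$ ($Z{\left(N \right)} = -4 + \left(-5\right) \left(- \frac{3}{80}\right) N = -4 + \frac{3 N}{16}$)
$A = - \frac{91}{16}$ ($A = -4 + \frac{3 \cdot 9 \left(-1\right)}{16} = -4 + \frac{3}{16} \left(-9\right) = -4 - \frac{27}{16} = - \frac{91}{16} \approx -5.6875$)
$A - u = - \frac{91}{16} - -283 = - \frac{91}{16} + 283 = \frac{4437}{16}$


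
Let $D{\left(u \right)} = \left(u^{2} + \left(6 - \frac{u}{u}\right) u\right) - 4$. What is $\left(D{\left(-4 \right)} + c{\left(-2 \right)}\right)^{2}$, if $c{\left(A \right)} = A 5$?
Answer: $324$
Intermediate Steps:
$c{\left(A \right)} = 5 A$
$D{\left(u \right)} = -4 + u^{2} + 5 u$ ($D{\left(u \right)} = \left(u^{2} + \left(6 - 1\right) u\right) - 4 = \left(u^{2} + 5 u\right) - 4 = -4 + u^{2} + 5 u$)
$\left(D{\left(-4 \right)} + c{\left(-2 \right)}\right)^{2} = \left(\left(-4 + \left(-4\right)^{2} + 5 \left(-4\right)\right) + 5 \left(-2\right)\right)^{2} = \left(\left(-4 + 16 - 20\right) - 10\right)^{2} = \left(-8 - 10\right)^{2} = \left(-18\right)^{2} = 324$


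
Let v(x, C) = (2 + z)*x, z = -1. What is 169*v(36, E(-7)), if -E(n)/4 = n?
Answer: 6084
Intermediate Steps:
E(n) = -4*n
v(x, C) = x (v(x, C) = (2 - 1)*x = 1*x = x)
169*v(36, E(-7)) = 169*36 = 6084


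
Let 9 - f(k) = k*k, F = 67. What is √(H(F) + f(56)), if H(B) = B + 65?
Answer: I*√2995 ≈ 54.727*I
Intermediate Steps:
H(B) = 65 + B
f(k) = 9 - k² (f(k) = 9 - k*k = 9 - k²)
√(H(F) + f(56)) = √((65 + 67) + (9 - 1*56²)) = √(132 + (9 - 1*3136)) = √(132 + (9 - 3136)) = √(132 - 3127) = √(-2995) = I*√2995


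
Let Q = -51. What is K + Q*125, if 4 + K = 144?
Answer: -6235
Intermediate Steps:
K = 140 (K = -4 + 144 = 140)
K + Q*125 = 140 - 51*125 = 140 - 6375 = -6235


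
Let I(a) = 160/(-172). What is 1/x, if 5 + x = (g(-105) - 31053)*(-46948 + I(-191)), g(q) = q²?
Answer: 43/40432606297 ≈ 1.0635e-9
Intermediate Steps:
I(a) = -40/43 (I(a) = 160*(-1/172) = -40/43)
x = 40432606297/43 (x = -5 + ((-105)² - 31053)*(-46948 - 40/43) = -5 + (11025 - 31053)*(-2018804/43) = -5 - 20028*(-2018804/43) = -5 + 40432606512/43 = 40432606297/43 ≈ 9.4029e+8)
1/x = 1/(40432606297/43) = 43/40432606297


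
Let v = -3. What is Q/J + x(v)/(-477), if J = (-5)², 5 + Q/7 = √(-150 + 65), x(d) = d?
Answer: -1108/795 + 7*I*√85/25 ≈ -1.3937 + 2.5815*I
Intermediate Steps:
Q = -35 + 7*I*√85 (Q = -35 + 7*√(-150 + 65) = -35 + 7*√(-85) = -35 + 7*(I*√85) = -35 + 7*I*√85 ≈ -35.0 + 64.537*I)
J = 25
Q/J + x(v)/(-477) = (-35 + 7*I*√85)/25 - 3/(-477) = (-35 + 7*I*√85)*(1/25) - 3*(-1/477) = (-7/5 + 7*I*√85/25) + 1/159 = -1108/795 + 7*I*√85/25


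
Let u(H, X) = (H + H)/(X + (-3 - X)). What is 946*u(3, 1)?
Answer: -1892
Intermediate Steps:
u(H, X) = -2*H/3 (u(H, X) = (2*H)/(-3) = (2*H)*(-⅓) = -2*H/3)
946*u(3, 1) = 946*(-⅔*3) = 946*(-2) = -1892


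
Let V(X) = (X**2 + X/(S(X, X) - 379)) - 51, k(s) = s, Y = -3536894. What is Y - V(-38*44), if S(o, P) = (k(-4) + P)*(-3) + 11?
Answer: -7377277037/1165 ≈ -6.3324e+6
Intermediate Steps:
S(o, P) = 23 - 3*P (S(o, P) = (-4 + P)*(-3) + 11 = (12 - 3*P) + 11 = 23 - 3*P)
V(X) = -51 + X**2 + X/(-356 - 3*X) (V(X) = (X**2 + X/((23 - 3*X) - 379)) - 51 = (X**2 + X/(-356 - 3*X)) - 51 = -51 + X**2 + X/(-356 - 3*X))
Y - V(-38*44) = -3536894 - (-18156 - (-5852)*44 + 3*(-38*44)**3 + 356*(-38*44)**2)/(356 + 3*(-38*44)) = -3536894 - (-18156 - 154*(-1672) + 3*(-1672)**3 + 356*(-1672)**2)/(356 + 3*(-1672)) = -3536894 - (-18156 + 257488 + 3*(-4674216448) + 356*2795584)/(356 - 5016) = -3536894 - (-18156 + 257488 - 14022649344 + 995227904)/(-4660) = -3536894 - (-1)*(-13027182108)/4660 = -3536894 - 1*3256795527/1165 = -3536894 - 3256795527/1165 = -7377277037/1165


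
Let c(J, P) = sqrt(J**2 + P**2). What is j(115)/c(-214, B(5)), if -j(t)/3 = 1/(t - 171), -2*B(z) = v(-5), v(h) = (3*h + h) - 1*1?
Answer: 3*sqrt(7345)/1028300 ≈ 0.00025003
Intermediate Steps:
v(h) = -1 + 4*h (v(h) = 4*h - 1 = -1 + 4*h)
B(z) = 21/2 (B(z) = -(-1 + 4*(-5))/2 = -(-1 - 20)/2 = -1/2*(-21) = 21/2)
j(t) = -3/(-171 + t) (j(t) = -3/(t - 171) = -3/(-171 + t))
j(115)/c(-214, B(5)) = (-3/(-171 + 115))/(sqrt((-214)**2 + (21/2)**2)) = (-3/(-56))/(sqrt(45796 + 441/4)) = (-3*(-1/56))/(sqrt(183625/4)) = 3/(56*((5*sqrt(7345)/2))) = 3*(2*sqrt(7345)/36725)/56 = 3*sqrt(7345)/1028300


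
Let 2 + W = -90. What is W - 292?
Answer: -384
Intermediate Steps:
W = -92 (W = -2 - 90 = -92)
W - 292 = -92 - 292 = -384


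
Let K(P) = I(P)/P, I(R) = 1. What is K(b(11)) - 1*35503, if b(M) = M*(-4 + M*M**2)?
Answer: -518237290/14597 ≈ -35503.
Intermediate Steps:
b(M) = M*(-4 + M**3)
K(P) = 1/P
K(b(11)) - 1*35503 = 1/(11*(-4 + 11**3)) - 1*35503 = 1/(11*(-4 + 1331)) - 35503 = 1/(11*1327) - 35503 = 1/14597 - 35503 = -518237290/14597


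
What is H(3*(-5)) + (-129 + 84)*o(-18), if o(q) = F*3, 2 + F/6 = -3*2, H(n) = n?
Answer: 6465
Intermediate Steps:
F = -48 (F = -12 + 6*(-3*2) = -12 + 6*(-6) = -12 - 36 = -48)
o(q) = -144 (o(q) = -48*3 = -144)
H(3*(-5)) + (-129 + 84)*o(-18) = 3*(-5) + (-129 + 84)*(-144) = -15 - 45*(-144) = -15 + 6480 = 6465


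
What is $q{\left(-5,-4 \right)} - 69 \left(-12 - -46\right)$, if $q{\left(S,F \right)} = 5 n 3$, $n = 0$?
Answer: $-2346$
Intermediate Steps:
$q{\left(S,F \right)} = 0$ ($q{\left(S,F \right)} = 5 \cdot 0 \cdot 3 = 0 \cdot 3 = 0$)
$q{\left(-5,-4 \right)} - 69 \left(-12 - -46\right) = 0 - 69 \left(-12 - -46\right) = 0 - 69 \left(-12 + 46\right) = 0 - 2346 = -2346$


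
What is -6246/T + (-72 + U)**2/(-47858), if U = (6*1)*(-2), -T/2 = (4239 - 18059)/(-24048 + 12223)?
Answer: 176727330063/66139756 ≈ 2672.0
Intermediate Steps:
T = -5528/2365 (T = -2*(4239 - 18059)/(-24048 + 12223) = -(-27640)/(-11825) = -(-27640)*(-1)/11825 = -2*2764/2365 = -5528/2365 ≈ -2.3374)
U = -12 (U = 6*(-2) = -12)
-6246/T + (-72 + U)**2/(-47858) = -6246/(-5528/2365) + (-72 - 12)**2/(-47858) = -6246*(-2365/5528) + (-84)**2*(-1/47858) = 7385895/2764 + 7056*(-1/47858) = 7385895/2764 - 3528/23929 = 176727330063/66139756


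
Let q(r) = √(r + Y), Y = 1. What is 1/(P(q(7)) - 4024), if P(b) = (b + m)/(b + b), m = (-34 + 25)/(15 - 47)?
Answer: -131842048/530466480047 - 1152*√2/530466480047 ≈ -0.00024854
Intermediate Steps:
q(r) = √(1 + r) (q(r) = √(r + 1) = √(1 + r))
m = 9/32 (m = -9/(-32) = -9*(-1/32) = 9/32 ≈ 0.28125)
P(b) = (9/32 + b)/(2*b) (P(b) = (b + 9/32)/(b + b) = (9/32 + b)/((2*b)) = (9/32 + b)*(1/(2*b)) = (9/32 + b)/(2*b))
1/(P(q(7)) - 4024) = 1/((9 + 32*√(1 + 7))/(64*(√(1 + 7))) - 4024) = 1/((9 + 32*√8)/(64*(√8)) - 4024) = 1/((9 + 32*(2*√2))/(64*((2*√2))) - 4024) = 1/((√2/4)*(9 + 64*√2)/64 - 4024) = 1/(√2*(9 + 64*√2)/256 - 4024) = 1/(-4024 + √2*(9 + 64*√2)/256)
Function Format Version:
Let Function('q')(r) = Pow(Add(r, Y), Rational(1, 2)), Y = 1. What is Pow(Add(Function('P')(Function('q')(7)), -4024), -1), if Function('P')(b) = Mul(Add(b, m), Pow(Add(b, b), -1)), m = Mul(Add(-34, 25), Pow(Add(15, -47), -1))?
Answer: Add(Rational(-131842048, 530466480047), Mul(Rational(-1152, 530466480047), Pow(2, Rational(1, 2)))) ≈ -0.00024854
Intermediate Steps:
Function('q')(r) = Pow(Add(1, r), Rational(1, 2)) (Function('q')(r) = Pow(Add(r, 1), Rational(1, 2)) = Pow(Add(1, r), Rational(1, 2)))
m = Rational(9, 32) (m = Mul(-9, Pow(-32, -1)) = Mul(-9, Rational(-1, 32)) = Rational(9, 32) ≈ 0.28125)
Function('P')(b) = Mul(Rational(1, 2), Pow(b, -1), Add(Rational(9, 32), b)) (Function('P')(b) = Mul(Add(b, Rational(9, 32)), Pow(Add(b, b), -1)) = Mul(Add(Rational(9, 32), b), Pow(Mul(2, b), -1)) = Mul(Add(Rational(9, 32), b), Mul(Rational(1, 2), Pow(b, -1))) = Mul(Rational(1, 2), Pow(b, -1), Add(Rational(9, 32), b)))
Pow(Add(Function('P')(Function('q')(7)), -4024), -1) = Pow(Add(Mul(Rational(1, 64), Pow(Pow(Add(1, 7), Rational(1, 2)), -1), Add(9, Mul(32, Pow(Add(1, 7), Rational(1, 2))))), -4024), -1) = Pow(Add(Mul(Rational(1, 64), Pow(Pow(8, Rational(1, 2)), -1), Add(9, Mul(32, Pow(8, Rational(1, 2))))), -4024), -1) = Pow(Add(Mul(Rational(1, 64), Pow(Mul(2, Pow(2, Rational(1, 2))), -1), Add(9, Mul(32, Mul(2, Pow(2, Rational(1, 2)))))), -4024), -1) = Pow(Add(Mul(Rational(1, 64), Mul(Rational(1, 4), Pow(2, Rational(1, 2))), Add(9, Mul(64, Pow(2, Rational(1, 2))))), -4024), -1) = Pow(Add(Mul(Rational(1, 256), Pow(2, Rational(1, 2)), Add(9, Mul(64, Pow(2, Rational(1, 2))))), -4024), -1) = Pow(Add(-4024, Mul(Rational(1, 256), Pow(2, Rational(1, 2)), Add(9, Mul(64, Pow(2, Rational(1, 2)))))), -1)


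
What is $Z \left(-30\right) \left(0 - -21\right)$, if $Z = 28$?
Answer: $-17640$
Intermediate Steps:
$Z \left(-30\right) \left(0 - -21\right) = 28 \left(-30\right) \left(0 - -21\right) = - 840 \left(0 + 21\right) = \left(-840\right) 21 = -17640$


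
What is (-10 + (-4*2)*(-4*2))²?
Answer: 2916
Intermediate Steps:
(-10 + (-4*2)*(-4*2))² = (-10 - 8*(-8))² = (-10 + 64)² = 54² = 2916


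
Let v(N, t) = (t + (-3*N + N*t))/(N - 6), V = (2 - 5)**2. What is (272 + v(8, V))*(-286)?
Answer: -85943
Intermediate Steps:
V = 9 (V = (-3)**2 = 9)
v(N, t) = (t - 3*N + N*t)/(-6 + N)
(272 + v(8, V))*(-286) = (272 + (9 - 3*8 + 8*9)/(-6 + 8))*(-286) = (272 + (9 - 24 + 72)/2)*(-286) = (272 + (1/2)*57)*(-286) = (272 + 57/2)*(-286) = (601/2)*(-286) = -85943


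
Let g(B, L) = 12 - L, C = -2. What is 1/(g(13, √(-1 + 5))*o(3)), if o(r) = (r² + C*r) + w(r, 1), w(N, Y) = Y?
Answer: 1/40 ≈ 0.025000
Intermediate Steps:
o(r) = 1 + r² - 2*r (o(r) = (r² - 2*r) + 1 = 1 + r² - 2*r)
1/(g(13, √(-1 + 5))*o(3)) = 1/((12 - √(-1 + 5))*(1 + 3² - 2*3)) = 1/((12 - √4)*(1 + 9 - 6)) = 1/((12 - 1*2)*4) = 1/((12 - 2)*4) = 1/(10*4) = 1/40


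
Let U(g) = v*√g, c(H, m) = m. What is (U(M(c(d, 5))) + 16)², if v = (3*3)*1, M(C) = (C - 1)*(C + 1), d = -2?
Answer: 2200 + 576*√6 ≈ 3610.9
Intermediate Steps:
M(C) = (1 + C)*(-1 + C) (M(C) = (-1 + C)*(1 + C) = (1 + C)*(-1 + C))
v = 9 (v = 9*1 = 9)
U(g) = 9*√g
(U(M(c(d, 5))) + 16)² = (9*√(-1 + 5²) + 16)² = (9*√(-1 + 25) + 16)² = (9*√24 + 16)² = (9*(2*√6) + 16)² = (18*√6 + 16)² = (16 + 18*√6)²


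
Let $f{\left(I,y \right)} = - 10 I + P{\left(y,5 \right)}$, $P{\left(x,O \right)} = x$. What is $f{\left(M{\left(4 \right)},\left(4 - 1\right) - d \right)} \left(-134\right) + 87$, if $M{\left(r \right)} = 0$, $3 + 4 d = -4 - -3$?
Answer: $-449$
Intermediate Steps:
$d = -1$ ($d = - \frac{3}{4} + \frac{-4 - -3}{4} = - \frac{3}{4} + \frac{-4 + 3}{4} = - \frac{3}{4} + \frac{1}{4} \left(-1\right) = - \frac{3}{4} - \frac{1}{4} = -1$)
$f{\left(I,y \right)} = y - 10 I$ ($f{\left(I,y \right)} = - 10 I + y = y - 10 I$)
$f{\left(M{\left(4 \right)},\left(4 - 1\right) - d \right)} \left(-134\right) + 87 = \left(\left(\left(4 - 1\right) - -1\right) - 0\right) \left(-134\right) + 87 = \left(\left(\left(4 - 1\right) + 1\right) + 0\right) \left(-134\right) + 87 = \left(\left(3 + 1\right) + 0\right) \left(-134\right) + 87 = \left(4 + 0\right) \left(-134\right) + 87 = 4 \left(-134\right) + 87 = -536 + 87 = -449$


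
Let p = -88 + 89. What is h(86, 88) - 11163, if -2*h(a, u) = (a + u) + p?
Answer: -22501/2 ≈ -11251.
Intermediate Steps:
p = 1
h(a, u) = -½ - a/2 - u/2 (h(a, u) = -((a + u) + 1)/2 = -(1 + a + u)/2 = -½ - a/2 - u/2)
h(86, 88) - 11163 = (-½ - ½*86 - ½*88) - 11163 = (-½ - 43 - 44) - 11163 = -175/2 - 11163 = -22501/2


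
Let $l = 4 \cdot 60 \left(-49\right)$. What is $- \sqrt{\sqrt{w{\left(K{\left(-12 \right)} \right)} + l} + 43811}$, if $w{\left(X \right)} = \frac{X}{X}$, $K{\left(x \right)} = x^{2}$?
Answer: $- \sqrt{43811 + i \sqrt{11759}} \approx -209.31 - 0.25904 i$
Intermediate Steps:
$w{\left(X \right)} = 1$
$l = -11760$ ($l = 240 \left(-49\right) = -11760$)
$- \sqrt{\sqrt{w{\left(K{\left(-12 \right)} \right)} + l} + 43811} = - \sqrt{\sqrt{1 - 11760} + 43811} = - \sqrt{\sqrt{-11759} + 43811} = - \sqrt{i \sqrt{11759} + 43811} = - \sqrt{43811 + i \sqrt{11759}}$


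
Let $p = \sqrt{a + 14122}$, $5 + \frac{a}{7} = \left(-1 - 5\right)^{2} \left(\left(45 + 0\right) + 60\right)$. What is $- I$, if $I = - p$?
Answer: $\sqrt{40547} \approx 201.36$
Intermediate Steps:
$a = 26425$ ($a = -35 + 7 \left(-1 - 5\right)^{2} \left(\left(45 + 0\right) + 60\right) = -35 + 7 \left(-6\right)^{2} \left(45 + 60\right) = -35 + 7 \cdot 36 \cdot 105 = -35 + 7 \cdot 3780 = -35 + 26460 = 26425$)
$p = \sqrt{40547}$ ($p = \sqrt{26425 + 14122} = \sqrt{40547} \approx 201.36$)
$I = - \sqrt{40547} \approx -201.36$
$- I = - \left(-1\right) \sqrt{40547} = \sqrt{40547}$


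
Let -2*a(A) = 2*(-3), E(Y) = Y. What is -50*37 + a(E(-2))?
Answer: -1847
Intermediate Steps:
a(A) = 3 (a(A) = -(-3) = -½*(-6) = 3)
-50*37 + a(E(-2)) = -50*37 + 3 = -1850 + 3 = -1847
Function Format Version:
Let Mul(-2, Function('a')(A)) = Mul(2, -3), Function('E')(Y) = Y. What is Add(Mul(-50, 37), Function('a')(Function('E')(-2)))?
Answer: -1847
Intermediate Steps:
Function('a')(A) = 3 (Function('a')(A) = Mul(Rational(-1, 2), Mul(2, -3)) = Mul(Rational(-1, 2), -6) = 3)
Add(Mul(-50, 37), Function('a')(Function('E')(-2))) = Add(Mul(-50, 37), 3) = Add(-1850, 3) = -1847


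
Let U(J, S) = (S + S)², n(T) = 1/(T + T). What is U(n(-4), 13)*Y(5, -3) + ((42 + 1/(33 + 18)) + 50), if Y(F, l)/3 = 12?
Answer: 1245829/51 ≈ 24428.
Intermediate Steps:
Y(F, l) = 36 (Y(F, l) = 3*12 = 36)
n(T) = 1/(2*T)
U(J, S) = 4*S² (U(J, S) = (2*S)² = 4*S²)
U(n(-4), 13)*Y(5, -3) + ((42 + 1/(33 + 18)) + 50) = (4*13²)*36 + ((42 + 1/(33 + 18)) + 50) = (4*169)*36 + ((42 + 1/51) + 50) = 676*36 + ((42 + 1/51) + 50) = 24336 + (2143/51 + 50) = 24336 + 4693/51 = 1245829/51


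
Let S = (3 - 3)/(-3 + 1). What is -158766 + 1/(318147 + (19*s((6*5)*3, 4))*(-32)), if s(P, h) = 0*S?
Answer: -50510926601/318147 ≈ -1.5877e+5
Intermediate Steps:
S = 0 (S = 0/(-2) = 0*(-1/2) = 0)
s(P, h) = 0 (s(P, h) = 0*0 = 0)
-158766 + 1/(318147 + (19*s((6*5)*3, 4))*(-32)) = -158766 + 1/(318147 + (19*0)*(-32)) = -158766 + 1/(318147 + 0*(-32)) = -158766 + 1/(318147 + 0) = -158766 + 1/318147 = -50510926601/318147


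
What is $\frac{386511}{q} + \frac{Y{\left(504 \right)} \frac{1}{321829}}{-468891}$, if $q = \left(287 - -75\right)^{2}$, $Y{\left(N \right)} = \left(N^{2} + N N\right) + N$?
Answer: $\frac{6480610578091105}{2197210694940124} \approx 2.9495$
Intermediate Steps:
$Y{\left(N \right)} = N + 2 N^{2}$ ($Y{\left(N \right)} = \left(N^{2} + N^{2}\right) + N = 2 N^{2} + N = N + 2 N^{2}$)
$q = 131044$ ($q = \left(287 + 75\right)^{2} = 362^{2} = 131044$)
$\frac{386511}{q} + \frac{Y{\left(504 \right)} \frac{1}{321829}}{-468891} = \frac{386511}{131044} + \frac{504 \left(1 + 2 \cdot 504\right) \frac{1}{321829}}{-468891} = 386511 \cdot \frac{1}{131044} + 504 \left(1 + 1008\right) \frac{1}{321829} \left(- \frac{1}{468891}\right) = \frac{386511}{131044} + 504 \cdot 1009 \cdot \frac{1}{321829} \left(- \frac{1}{468891}\right) = \frac{386511}{131044} + 508536 \cdot \frac{1}{321829} \left(- \frac{1}{468891}\right) = \frac{386511}{131044} + \frac{508536}{321829} \left(- \frac{1}{468891}\right) = \frac{386511}{131044} - \frac{56504}{16766969071} = \frac{6480610578091105}{2197210694940124}$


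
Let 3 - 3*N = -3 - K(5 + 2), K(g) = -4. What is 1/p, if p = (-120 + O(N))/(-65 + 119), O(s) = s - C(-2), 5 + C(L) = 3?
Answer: -81/176 ≈ -0.46023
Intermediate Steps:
C(L) = -2 (C(L) = -5 + 3 = -2)
N = ⅔ (N = 1 - (-3 - 1*(-4))/3 = 1 - (-3 + 4)/3 = 1 - ⅓*1 = 1 - ⅓ = ⅔ ≈ 0.66667)
O(s) = 2 + s (O(s) = s - 1*(-2) = s + 2 = 2 + s)
p = -176/81 (p = (-120 + (2 + ⅔))/(-65 + 119) = (-120 + 8/3)/54 = -352/3*1/54 = -176/81 ≈ -2.1728)
1/p = 1/(-176/81) = -81/176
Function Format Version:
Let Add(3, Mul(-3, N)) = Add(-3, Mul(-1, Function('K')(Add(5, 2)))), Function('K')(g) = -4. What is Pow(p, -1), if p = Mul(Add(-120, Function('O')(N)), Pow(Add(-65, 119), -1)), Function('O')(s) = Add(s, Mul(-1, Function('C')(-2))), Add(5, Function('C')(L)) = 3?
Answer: Rational(-81, 176) ≈ -0.46023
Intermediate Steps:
Function('C')(L) = -2 (Function('C')(L) = Add(-5, 3) = -2)
N = Rational(2, 3) (N = Add(1, Mul(Rational(-1, 3), Add(-3, Mul(-1, -4)))) = Add(1, Mul(Rational(-1, 3), Add(-3, 4))) = Add(1, Mul(Rational(-1, 3), 1)) = Add(1, Rational(-1, 3)) = Rational(2, 3) ≈ 0.66667)
Function('O')(s) = Add(2, s) (Function('O')(s) = Add(s, Mul(-1, -2)) = Add(s, 2) = Add(2, s))
p = Rational(-176, 81) (p = Mul(Add(-120, Add(2, Rational(2, 3))), Pow(Add(-65, 119), -1)) = Mul(Add(-120, Rational(8, 3)), Pow(54, -1)) = Mul(Rational(-352, 3), Rational(1, 54)) = Rational(-176, 81) ≈ -2.1728)
Pow(p, -1) = Pow(Rational(-176, 81), -1) = Rational(-81, 176)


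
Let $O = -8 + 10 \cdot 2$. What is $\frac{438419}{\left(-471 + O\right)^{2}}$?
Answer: $\frac{438419}{210681} \approx 2.081$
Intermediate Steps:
$O = 12$ ($O = -8 + 20 = 12$)
$\frac{438419}{\left(-471 + O\right)^{2}} = \frac{438419}{\left(-471 + 12\right)^{2}} = \frac{438419}{\left(-459\right)^{2}} = \frac{438419}{210681}$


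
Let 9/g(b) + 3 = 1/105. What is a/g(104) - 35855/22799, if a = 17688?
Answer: -6031440883/1025955 ≈ -5878.9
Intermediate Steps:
g(b) = -945/314 (g(b) = 9/(-3 + 1/105) = 9/(-314/105) = 9*(-105/314) = -945/314)
a/g(104) - 35855/22799 = 17688/(-945/314) - 35855/22799 = 17688*(-314/945) - 35855*1/22799 = -1851344/315 - 35855/22799 = -6031440883/1025955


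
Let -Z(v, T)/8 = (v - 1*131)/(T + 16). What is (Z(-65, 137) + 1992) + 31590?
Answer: 5139614/153 ≈ 33592.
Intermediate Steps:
Z(v, T) = -8*(-131 + v)/(16 + T) (Z(v, T) = -8*(v - 1*131)/(T + 16) = -8*(v - 131)/(16 + T) = -8*(-131 + v)/(16 + T))
(Z(-65, 137) + 1992) + 31590 = (8*(131 - 1*(-65))/(16 + 137) + 1992) + 31590 = (8*(131 + 65)/153 + 1992) + 31590 = (8*(1/153)*196 + 1992) + 31590 = (1568/153 + 1992) + 31590 = 306344/153 + 31590 = 5139614/153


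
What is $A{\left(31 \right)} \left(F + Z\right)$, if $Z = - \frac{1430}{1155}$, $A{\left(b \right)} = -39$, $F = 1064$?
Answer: $- \frac{290134}{7} \approx -41448.0$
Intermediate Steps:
$Z = - \frac{26}{21}$ ($Z = \left(-1430\right) \frac{1}{1155} = - \frac{26}{21} \approx -1.2381$)
$A{\left(31 \right)} \left(F + Z\right) = - 39 \left(1064 - \frac{26}{21}\right) = \left(-39\right) \frac{22318}{21} = - \frac{290134}{7}$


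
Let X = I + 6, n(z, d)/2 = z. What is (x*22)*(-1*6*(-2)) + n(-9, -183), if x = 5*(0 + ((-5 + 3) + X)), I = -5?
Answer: -1338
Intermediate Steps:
n(z, d) = 2*z
X = 1 (X = -5 + 6 = 1)
x = -5 (x = 5*(0 + ((-5 + 3) + 1)) = 5*(0 + (-2 + 1)) = 5*(0 - 1) = 5*(-1) = -5)
(x*22)*(-1*6*(-2)) + n(-9, -183) = (-5*22)*(-1*6*(-2)) + 2*(-9) = -(-660)*(-2) - 18 = -110*12 - 18 = -1320 - 18 = -1338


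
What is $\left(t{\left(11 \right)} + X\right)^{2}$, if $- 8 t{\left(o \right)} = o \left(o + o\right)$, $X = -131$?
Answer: $\frac{416025}{16} \approx 26002.0$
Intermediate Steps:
$t{\left(o \right)} = - \frac{o^{2}}{4}$ ($t{\left(o \right)} = - \frac{o \left(o + o\right)}{8} = - \frac{o 2 o}{8} = - \frac{2 o^{2}}{8} = - \frac{o^{2}}{4}$)
$\left(t{\left(11 \right)} + X\right)^{2} = \left(- \frac{11^{2}}{4} - 131\right)^{2} = \left(\left(- \frac{1}{4}\right) 121 - 131\right)^{2} = \left(- \frac{121}{4} - 131\right)^{2} = \left(- \frac{645}{4}\right)^{2} = \frac{416025}{16}$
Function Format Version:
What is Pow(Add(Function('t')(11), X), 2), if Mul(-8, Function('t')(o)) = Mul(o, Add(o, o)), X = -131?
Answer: Rational(416025, 16) ≈ 26002.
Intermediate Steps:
Function('t')(o) = Mul(Rational(-1, 4), Pow(o, 2)) (Function('t')(o) = Mul(Rational(-1, 8), Mul(o, Add(o, o))) = Mul(Rational(-1, 8), Mul(o, Mul(2, o))) = Mul(Rational(-1, 8), Mul(2, Pow(o, 2))) = Mul(Rational(-1, 4), Pow(o, 2)))
Pow(Add(Function('t')(11), X), 2) = Pow(Add(Mul(Rational(-1, 4), Pow(11, 2)), -131), 2) = Pow(Add(Mul(Rational(-1, 4), 121), -131), 2) = Pow(Add(Rational(-121, 4), -131), 2) = Pow(Rational(-645, 4), 2) = Rational(416025, 16)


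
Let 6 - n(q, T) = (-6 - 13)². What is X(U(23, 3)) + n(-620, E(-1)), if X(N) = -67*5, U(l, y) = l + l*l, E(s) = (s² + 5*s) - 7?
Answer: -690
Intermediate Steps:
E(s) = -7 + s² + 5*s
n(q, T) = -355 (n(q, T) = 6 - (-6 - 13)² = 6 - 1*(-19)² = 6 - 1*361 = 6 - 361 = -355)
U(l, y) = l + l²
X(N) = -335
X(U(23, 3)) + n(-620, E(-1)) = -335 - 355 = -690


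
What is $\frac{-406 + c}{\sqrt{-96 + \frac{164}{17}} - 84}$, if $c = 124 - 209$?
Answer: $\frac{175287}{30355} + \frac{491 i \sqrt{6239}}{60710} \approx 5.7746 + 0.63882 i$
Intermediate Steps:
$c = -85$ ($c = 124 - 209 = -85$)
$\frac{-406 + c}{\sqrt{-96 + \frac{164}{17}} - 84} = \frac{-406 - 85}{\sqrt{-96 + \frac{164}{17}} - 84} = - \frac{491}{\sqrt{-96 + 164 \cdot \frac{1}{17}} - 84} = - \frac{491}{\sqrt{-96 + \frac{164}{17}} - 84} = - \frac{491}{\sqrt{- \frac{1468}{17}} - 84} = - \frac{491}{\frac{2 i \sqrt{6239}}{17} - 84} = - \frac{491}{-84 + \frac{2 i \sqrt{6239}}{17}}$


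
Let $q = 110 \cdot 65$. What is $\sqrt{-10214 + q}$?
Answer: $2 i \sqrt{766} \approx 55.353 i$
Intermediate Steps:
$q = 7150$
$\sqrt{-10214 + q} = \sqrt{-10214 + 7150} = \sqrt{-3064} = 2 i \sqrt{766}$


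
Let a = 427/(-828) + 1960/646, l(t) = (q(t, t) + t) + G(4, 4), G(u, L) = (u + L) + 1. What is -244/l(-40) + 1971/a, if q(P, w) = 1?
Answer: 7989151178/10102785 ≈ 790.79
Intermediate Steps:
G(u, L) = 1 + L + u (G(u, L) = (L + u) + 1 = 1 + L + u)
l(t) = 10 + t (l(t) = (1 + t) + (1 + 4 + 4) = (1 + t) + 9 = 10 + t)
a = 673519/267444 (a = 427*(-1/828) + 1960*(1/646) = -427/828 + 980/323 = 673519/267444 ≈ 2.5184)
-244/l(-40) + 1971/a = -244/(10 - 40) + 1971/(673519/267444) = -244/(-30) + 1971*(267444/673519) = -244*(-1/30) + 527132124/673519 = 122/15 + 527132124/673519 = 7989151178/10102785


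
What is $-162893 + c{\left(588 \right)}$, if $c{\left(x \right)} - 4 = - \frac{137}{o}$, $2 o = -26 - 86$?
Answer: $- \frac{9121647}{56} \approx -1.6289 \cdot 10^{5}$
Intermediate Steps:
$o = -56$ ($o = \frac{-26 - 86}{2} = \frac{1}{2} \left(-112\right) = -56$)
$c{\left(x \right)} = \frac{361}{56}$ ($c{\left(x \right)} = 4 - \frac{137}{-56} = 4 - - \frac{137}{56} = 4 + \frac{137}{56} = \frac{361}{56}$)
$-162893 + c{\left(588 \right)} = -162893 + \frac{361}{56} = - \frac{9121647}{56}$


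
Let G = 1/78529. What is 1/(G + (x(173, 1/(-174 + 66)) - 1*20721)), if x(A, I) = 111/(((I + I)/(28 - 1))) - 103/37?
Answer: -2905573/530446589757 ≈ -5.4776e-6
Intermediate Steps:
x(A, I) = -103/37 + 2997/(2*I) (x(A, I) = 111/(((2*I)/27)) - 103*1/37 = 111/(((2*I)*(1/27))) - 103/37 = 111/((2*I/27)) - 103/37 = 111*(27/(2*I)) - 103/37 = 2997/(2*I) - 103/37 = -103/37 + 2997/(2*I))
G = 1/78529 ≈ 1.2734e-5
1/(G + (x(173, 1/(-174 + 66)) - 1*20721)) = 1/(1/78529 + ((110889 - 206/(-174 + 66))/(74*(1/(-174 + 66))) - 1*20721)) = 1/(1/78529 + ((110889 - 206/(-108))/(74*(1/(-108))) - 20721)) = 1/(1/78529 + ((110889 - 206*(-1/108))/(74*(-1/108)) - 20721)) = 1/(1/78529 + ((1/74)*(-108)*(110889 + 103/54) - 20721)) = 1/(1/78529 + ((1/74)*(-108)*(5988109/54) - 20721)) = 1/(1/78529 + (-5988109/37 - 20721)) = 1/(1/78529 - 6754786/37) = 1/(-530446589757/2905573) = -2905573/530446589757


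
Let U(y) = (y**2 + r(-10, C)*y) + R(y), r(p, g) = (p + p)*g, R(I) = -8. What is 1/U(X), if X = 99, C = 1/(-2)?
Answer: 1/10783 ≈ 9.2739e-5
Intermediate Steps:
C = -1/2 ≈ -0.50000
r(p, g) = 2*g*p (r(p, g) = (2*p)*g = 2*g*p)
U(y) = -8 + y**2 + 10*y (U(y) = (y**2 + (2*(-1/2)*(-10))*y) - 8 = (y**2 + 10*y) - 8 = -8 + y**2 + 10*y)
1/U(X) = 1/(-8 + 99**2 + 10*99) = 1/(-8 + 9801 + 990) = 1/10783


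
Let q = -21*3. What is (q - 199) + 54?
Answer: -208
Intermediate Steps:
q = -63
(q - 199) + 54 = (-63 - 199) + 54 = -262 + 54 = -208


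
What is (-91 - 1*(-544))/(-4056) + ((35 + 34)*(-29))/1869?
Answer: -995857/842296 ≈ -1.1823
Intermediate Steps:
(-91 - 1*(-544))/(-4056) + ((35 + 34)*(-29))/1869 = (-91 + 544)*(-1/4056) + (69*(-29))*(1/1869) = 453*(-1/4056) - 2001*1/1869 = -151/1352 - 667/623 = -995857/842296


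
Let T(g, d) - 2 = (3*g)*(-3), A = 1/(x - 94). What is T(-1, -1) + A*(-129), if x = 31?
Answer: 274/21 ≈ 13.048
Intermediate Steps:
A = -1/63 (A = 1/(31 - 94) = 1/(-63) = -1/63 ≈ -0.015873)
T(g, d) = 2 - 9*g (T(g, d) = 2 + (3*g)*(-3) = 2 - 9*g)
T(-1, -1) + A*(-129) = (2 - 9*(-1)) - 1/63*(-129) = (2 + 9) + 43/21 = 11 + 43/21 = 274/21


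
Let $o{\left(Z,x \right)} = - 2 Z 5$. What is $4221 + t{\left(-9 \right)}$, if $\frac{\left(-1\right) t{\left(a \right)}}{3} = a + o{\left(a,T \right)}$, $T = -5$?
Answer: $3978$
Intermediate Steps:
$o{\left(Z,x \right)} = - 10 Z$
$t{\left(a \right)} = 27 a$ ($t{\left(a \right)} = - 3 \left(a - 10 a\right) = - 3 \left(- 9 a\right) = 27 a$)
$4221 + t{\left(-9 \right)} = 4221 + 27 \left(-9\right) = 4221 - 243 = 3978$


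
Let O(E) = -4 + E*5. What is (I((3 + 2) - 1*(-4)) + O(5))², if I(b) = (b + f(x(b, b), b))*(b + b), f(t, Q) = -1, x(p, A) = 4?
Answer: 27225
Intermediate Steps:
O(E) = -4 + 5*E
I(b) = 2*b*(-1 + b) (I(b) = (b - 1)*(b + b) = (-1 + b)*(2*b) = 2*b*(-1 + b))
(I((3 + 2) - 1*(-4)) + O(5))² = (2*((3 + 2) - 1*(-4))*(-1 + ((3 + 2) - 1*(-4))) + (-4 + 5*5))² = (2*(5 + 4)*(-1 + (5 + 4)) + (-4 + 25))² = (2*9*(-1 + 9) + 21)² = (2*9*8 + 21)² = (144 + 21)² = 165² = 27225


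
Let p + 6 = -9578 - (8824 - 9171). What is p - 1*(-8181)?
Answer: -1056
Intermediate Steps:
p = -9237 (p = -6 + (-9578 - (8824 - 9171)) = -6 + (-9578 - 1*(-347)) = -6 + (-9578 + 347) = -6 - 9231 = -9237)
p - 1*(-8181) = -9237 - 1*(-8181) = -9237 + 8181 = -1056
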